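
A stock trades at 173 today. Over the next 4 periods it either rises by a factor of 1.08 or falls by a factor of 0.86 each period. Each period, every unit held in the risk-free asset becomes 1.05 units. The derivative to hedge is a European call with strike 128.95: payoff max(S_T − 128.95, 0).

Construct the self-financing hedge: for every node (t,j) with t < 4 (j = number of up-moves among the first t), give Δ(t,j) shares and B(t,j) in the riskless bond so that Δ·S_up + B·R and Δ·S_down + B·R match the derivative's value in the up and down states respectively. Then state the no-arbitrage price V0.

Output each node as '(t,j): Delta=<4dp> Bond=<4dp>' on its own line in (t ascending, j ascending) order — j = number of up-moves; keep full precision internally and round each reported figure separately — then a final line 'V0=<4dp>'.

(0,0): Delta=0.9876 Bond=-103.8514
(1,0): Delta=0.9215 Bond=-99.2230
(1,1): Delta=0.9959 Bond=-110.5947
(2,0): Delta=0.5929 Bond=-62.1368
(2,1): Delta=0.9629 Bond=-110.8232
(2,2): Delta=1.0000 Bond=-116.9615
(3,0): Delta=0.0000 Bond=0.0000
(3,1): Delta=0.6675 Bond=-75.5453
(3,2): Delta=1.0000 Bond=-122.8095
(3,3): Delta=1.0000 Bond=-122.8095
V0=66.9951

No-arbitrage ⇒ martingale measure with p* = (R−d)/(u−d) = 0.8636.
Terminal values V(4,·): V(4,0)=0.0000, V(4,1)=0.0000, V(4,2)=20.2918, V(4,3)=58.4700, V(4,4)=106.4146
Node (3,0) S=110.0377: V=(p*·0.0000+(1−p*)·0.0000)/1.05=0.0000; Δ=(0.0000−0.0000)/(118.8407−94.6324)=0.0000; B=V−Δ·S=0.0000
Node (3,1) S=138.1869: V=(p*·20.2918+(1−p*)·0.0000)/1.05=16.6902; Δ=(20.2918−0.0000)/(149.2418−118.8407)=0.6675; B=V−Δ·S=-75.5453
Node (3,2) S=173.5370: V=(p*·58.4700+(1−p*)·20.2918)/1.05=50.7275; Δ=(58.4700−20.2918)/(187.4200−149.2418)=1.0000; B=V−Δ·S=-122.8095
Node (3,3) S=217.9302: V=(p*·106.4146+(1−p*)·58.4700)/1.05=95.1207; Δ=(106.4146−58.4700)/(235.3646−187.4200)=1.0000; B=V−Δ·S=-122.8095
Node (2,0) S=127.9508: V=(p*·16.6902+(1−p*)·0.0000)/1.05=13.7279; Δ=(16.6902−0.0000)/(138.1869−110.0377)=0.5929; B=V−Δ·S=-62.1368
Node (2,1) S=160.6824: V=(p*·50.7275+(1−p*)·16.6902)/1.05=43.8915; Δ=(50.7275−16.6902)/(173.5370−138.1869)=0.9629; B=V−Δ·S=-110.8232
Node (2,2) S=201.7872: V=(p*·95.1207+(1−p*)·50.7275)/1.05=84.8257; Δ=(95.1207−50.7275)/(217.9302−173.5370)=1.0000; B=V−Δ·S=-116.9615
Node (1,0) S=148.7800: V=(p*·43.8915+(1−p*)·13.7279)/1.05=37.8840; Δ=(43.8915−13.7279)/(160.6824−127.9508)=0.9215; B=V−Δ·S=-99.2230
Node (1,1) S=186.8400: V=(p*·84.8257+(1−p*)·43.8915)/1.05=75.4703; Δ=(84.8257−43.8915)/(201.7872−160.6824)=0.9959; B=V−Δ·S=-110.5947
Node (0,0) S=173.0000: V=(p*·75.4703+(1−p*)·37.8840)/1.05=66.9951; Δ=(75.4703−37.8840)/(186.8400−148.7800)=0.9876; B=V−Δ·S=-103.8514
Self-financing check: at every node Δ·S+B equals the discounted successor values.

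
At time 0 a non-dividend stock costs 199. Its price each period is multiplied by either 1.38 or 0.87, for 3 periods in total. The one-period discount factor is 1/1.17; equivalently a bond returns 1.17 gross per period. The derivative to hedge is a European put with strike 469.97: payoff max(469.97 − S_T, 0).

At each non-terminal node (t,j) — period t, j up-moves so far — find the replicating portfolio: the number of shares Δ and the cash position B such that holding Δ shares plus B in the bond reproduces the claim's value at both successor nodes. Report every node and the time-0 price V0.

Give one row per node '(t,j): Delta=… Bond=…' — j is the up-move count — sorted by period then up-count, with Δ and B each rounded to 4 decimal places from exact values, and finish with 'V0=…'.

Risk-neutral probability p* = (R−d)/(u−d) = (1.17−0.87)/(1.38−0.87) = 0.5882.
Terminal values V(3,·): V(3,0)=338.9279, V(3,1)=262.1101, V(3,2)=140.2612, V(3,3)=0.0000
(2,0): S=150.6231. Δ = (V_up−V_dn)/(S_up−S_dn) = (262.1101−338.9279)/(207.8599−131.0421) = -1.0000. V = [p*·262.1101 + (1−p*)·338.9279]/1.17 = 251.0607. B = V − Δ·S = 401.6838.
(2,1): S=238.9194. Δ = (V_up−V_dn)/(S_up−S_dn) = (140.2612−262.1101)/(329.7088−207.8599) = -1.0000. V = [p*·140.2612 + (1−p*)·262.1101]/1.17 = 162.7644. B = V − Δ·S = 401.6838.
(2,2): S=378.9756. Δ = (V_up−V_dn)/(S_up−S_dn) = (0.0000−140.2612)/(522.9863−329.7088) = -0.7257. V = [p*·0.0000 + (1−p*)·140.2612]/1.17 = 49.3629. B = V − Δ·S = 324.3849.
(1,0): S=173.1300. Δ = (V_up−V_dn)/(S_up−S_dn) = (162.7644−251.0607)/(238.9194−150.6231) = -1.0000. V = [p*·162.7644 + (1−p*)·251.0607]/1.17 = 170.1895. B = V − Δ·S = 343.3195.
(1,1): S=274.6200. Δ = (V_up−V_dn)/(S_up−S_dn) = (49.3629−162.7644)/(378.9756−238.9194) = -0.8097. V = [p*·49.3629 + (1−p*)·162.7644]/1.17 = 82.1005. B = V − Δ·S = 304.4563.
(0,0): S=199.0000. Δ = (V_up−V_dn)/(S_up−S_dn) = (82.1005−170.1895)/(274.6200−173.1300) = -0.8680. V = [p*·82.1005 + (1−p*)·170.1895]/1.17 = 101.1730. B = V − Δ·S = 273.8964.
Self-financing check: at every node Δ·S+B equals the discounted successor values.

(0,0): Delta=-0.8680 Bond=273.8964
(1,0): Delta=-1.0000 Bond=343.3195
(1,1): Delta=-0.8097 Bond=304.4563
(2,0): Delta=-1.0000 Bond=401.6838
(2,1): Delta=-1.0000 Bond=401.6838
(2,2): Delta=-0.7257 Bond=324.3849
V0=101.1730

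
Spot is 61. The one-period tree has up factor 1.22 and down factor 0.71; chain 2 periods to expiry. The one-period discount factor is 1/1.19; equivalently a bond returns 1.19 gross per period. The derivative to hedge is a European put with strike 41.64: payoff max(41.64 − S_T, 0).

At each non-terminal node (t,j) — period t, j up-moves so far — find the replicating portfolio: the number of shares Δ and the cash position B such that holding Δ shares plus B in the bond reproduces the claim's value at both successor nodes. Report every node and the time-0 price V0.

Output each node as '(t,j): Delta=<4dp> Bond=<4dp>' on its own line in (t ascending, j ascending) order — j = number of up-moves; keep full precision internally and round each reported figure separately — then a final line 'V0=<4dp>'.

(0,0): Delta=-0.0173 Bond=1.0821
(1,0): Delta=-0.4930 Bond=21.8910
(1,1): Delta=0.0000 Bond=0.0000
V0=0.0266

Under the risk-neutral measure, an up-move has probability p* = (R−d)/(u−d) = 0.9412 and values discount at R = 1.19.
Payoff layer (t=2): V(2,0)=10.8899, V(2,1)=0.0000, V(2,2)=0.0000
  t=1,j=0: stock 43.3100 → up 52.8382 (V=0.0000), down 30.7501 (V=10.8899). Price 0.5383; hedge Δ=-0.4930, bond B=21.8910.
  t=1,j=1: stock 74.4200 → up 90.7924 (V=0.0000), down 52.8382 (V=0.0000). Price 0.0000; hedge Δ=0.0000, bond B=0.0000.
  t=0,j=0: stock 61.0000 → up 74.4200 (V=0.0000), down 43.3100 (V=0.5383). Price 0.0266; hedge Δ=-0.0173, bond B=1.0821.
Each (Δ,B) replicates both successor values, so the strategy is self-financing and V0 is arbitrage-free.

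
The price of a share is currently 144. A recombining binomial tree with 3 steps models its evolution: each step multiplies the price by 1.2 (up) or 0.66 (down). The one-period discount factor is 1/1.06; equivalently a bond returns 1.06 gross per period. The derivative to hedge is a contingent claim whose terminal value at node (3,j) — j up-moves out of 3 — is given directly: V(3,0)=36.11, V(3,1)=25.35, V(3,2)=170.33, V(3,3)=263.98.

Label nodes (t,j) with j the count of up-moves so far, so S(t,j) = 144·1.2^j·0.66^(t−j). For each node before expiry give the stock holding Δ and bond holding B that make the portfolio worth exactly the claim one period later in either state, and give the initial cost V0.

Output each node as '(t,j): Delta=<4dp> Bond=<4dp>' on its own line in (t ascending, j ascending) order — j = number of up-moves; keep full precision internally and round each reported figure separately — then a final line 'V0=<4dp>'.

The replicating-portfolio and risk-neutral prices coincide; use p* = (1.06−0.66)/(1.2−0.66) = 0.7407 for the latter.
Payoff layer (t=3): V(3,0)=36.1100, V(3,1)=25.3500, V(3,2)=170.3300, V(3,3)=263.9800
  t=2,j=0: stock 62.7264 → up 75.2717 (V=25.3500), down 41.3994 (V=36.1100). Price 26.5468; hedge Δ=-0.3177, bond B=46.4727.
  t=2,j=1: stock 114.0480 → up 136.8576 (V=170.3300), down 75.2717 (V=25.3500). Price 125.2289; hedge Δ=2.3541, bond B=-143.2526.
  t=2,j=2: stock 207.3600 → up 248.8320 (V=263.9800), down 136.8576 (V=170.3300). Price 226.1324; hedge Δ=0.8364, bond B=52.7065.
  t=1,j=0: stock 95.0400 → up 114.0480 (V=125.2289), down 62.7264 (V=26.5468). Price 94.0044; hedge Δ=1.9228, bond B=-88.7402.
  t=1,j=1: stock 172.8000 → up 207.3600 (V=226.1324), down 114.0480 (V=125.2289). Price 188.6531; hedge Δ=1.0814, bond B=1.7946.
  t=0,j=0: stock 144.0000 → up 172.8000 (V=188.6531), down 95.0400 (V=94.0044). Price 154.8250; hedge Δ=1.2172, bond B=-20.4503.
The time-0 hedge costs 154.8250, which is the no-arbitrage price.

(0,0): Delta=1.2172 Bond=-20.4503
(1,0): Delta=1.9228 Bond=-88.7402
(1,1): Delta=1.0814 Bond=1.7946
(2,0): Delta=-0.3177 Bond=46.4727
(2,1): Delta=2.3541 Bond=-143.2526
(2,2): Delta=0.8364 Bond=52.7065
V0=154.8250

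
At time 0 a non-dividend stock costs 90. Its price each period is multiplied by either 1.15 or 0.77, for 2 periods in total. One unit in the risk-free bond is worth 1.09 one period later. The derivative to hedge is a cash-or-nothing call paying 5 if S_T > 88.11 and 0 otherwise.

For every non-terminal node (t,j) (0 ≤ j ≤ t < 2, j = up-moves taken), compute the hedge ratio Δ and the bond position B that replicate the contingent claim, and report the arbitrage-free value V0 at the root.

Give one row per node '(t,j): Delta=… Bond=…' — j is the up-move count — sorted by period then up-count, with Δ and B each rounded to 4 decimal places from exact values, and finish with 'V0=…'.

(0,0): Delta=0.1129 Bond=-7.1811
(1,0): Delta=0.0000 Bond=0.0000
(1,1): Delta=0.1271 Bond=-9.2950
V0=2.9844

Under the risk-neutral measure, an up-move has probability p* = (R−d)/(u−d) = 0.8421 and values discount at R = 1.09.
Terminal payoffs: V(2,0)=0.0000, V(2,1)=0.0000, V(2,2)=5.0000
  t=1,j=0: stock 69.3000 → up 79.6950 (V=0.0000), down 53.3610 (V=0.0000). Price 0.0000; hedge Δ=0.0000, bond B=0.0000.
  t=1,j=1: stock 103.5000 → up 119.0250 (V=5.0000), down 79.6950 (V=0.0000). Price 3.8629; hedge Δ=0.1271, bond B=-9.2950.
  t=0,j=0: stock 90.0000 → up 103.5000 (V=3.8629), down 69.3000 (V=0.0000). Price 2.9844; hedge Δ=0.1129, bond B=-7.1811.
Check: Δ(0,0)·S0 + B(0,0) = 2.9844 = V0.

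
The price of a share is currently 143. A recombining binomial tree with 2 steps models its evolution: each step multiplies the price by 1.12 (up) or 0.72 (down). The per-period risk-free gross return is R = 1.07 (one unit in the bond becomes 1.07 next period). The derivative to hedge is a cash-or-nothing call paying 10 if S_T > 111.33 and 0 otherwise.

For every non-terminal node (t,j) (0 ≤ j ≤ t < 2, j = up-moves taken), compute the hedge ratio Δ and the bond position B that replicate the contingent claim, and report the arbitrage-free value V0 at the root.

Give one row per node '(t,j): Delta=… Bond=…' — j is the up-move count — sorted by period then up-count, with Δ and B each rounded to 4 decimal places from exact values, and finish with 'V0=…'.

(0,0): Delta=0.0204 Bond=5.6774
(1,0): Delta=0.2428 Bond=-16.8224
(1,1): Delta=0.0000 Bond=9.3458
V0=8.5979

No-arbitrage ⇒ martingale measure with p* = (R−d)/(u−d) = 0.8750.
Terminal values V(2,·): V(2,0)=0.0000, V(2,1)=10.0000, V(2,2)=10.0000
Node (1,0) S=102.9600: V=(p*·10.0000+(1−p*)·0.0000)/1.07=8.1776; Δ=(10.0000−0.0000)/(115.3152−74.1312)=0.2428; B=V−Δ·S=-16.8224
Node (1,1) S=160.1600: V=(p*·10.0000+(1−p*)·10.0000)/1.07=9.3458; Δ=(10.0000−10.0000)/(179.3792−115.3152)=0.0000; B=V−Δ·S=9.3458
Node (0,0) S=143.0000: V=(p*·9.3458+(1−p*)·8.1776)/1.07=8.5979; Δ=(9.3458−8.1776)/(160.1600−102.9600)=0.0204; B=V−Δ·S=5.6774
The time-0 hedge costs 8.5979, which is the no-arbitrage price.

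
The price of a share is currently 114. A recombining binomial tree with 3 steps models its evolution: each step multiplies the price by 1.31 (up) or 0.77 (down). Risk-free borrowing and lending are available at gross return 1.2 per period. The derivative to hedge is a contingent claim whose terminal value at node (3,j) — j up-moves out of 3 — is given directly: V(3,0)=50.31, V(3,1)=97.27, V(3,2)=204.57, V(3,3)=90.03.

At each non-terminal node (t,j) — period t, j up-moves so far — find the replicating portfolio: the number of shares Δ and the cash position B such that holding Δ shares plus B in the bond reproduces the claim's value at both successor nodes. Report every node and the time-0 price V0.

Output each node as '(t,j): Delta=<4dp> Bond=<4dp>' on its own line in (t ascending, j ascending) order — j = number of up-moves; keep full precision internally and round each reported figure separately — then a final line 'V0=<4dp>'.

(0,0): Delta=-0.4046 Bond=124.1359
(1,0): Delta=1.6703 Bond=-33.1743
(1,1): Delta=-0.7166 Bond=195.5563
(2,0): Delta=1.2866 Bond=-13.8762
(2,1): Delta=1.7280 Bond=-46.4432
(2,2): Delta=-1.0842 Bond=306.5796
V0=78.0069

Risk-neutral probability p* = (R−d)/(u−d) = (1.2−0.77)/(1.31−0.77) = 0.7963.
Payoff layer (t=3): V(3,0)=50.3100, V(3,1)=97.2700, V(3,2)=204.5700, V(3,3)=90.0300
(2,0): S=67.5906. Δ = (V_up−V_dn)/(S_up−S_dn) = (97.2700−50.3100)/(88.5437−52.0448) = 1.2866. V = [p*·97.2700 + (1−p*)·50.3100]/1.2 = 73.0867. B = V − Δ·S = -13.8762.
(2,1): S=114.9918. Δ = (V_up−V_dn)/(S_up−S_dn) = (204.5700−97.2700)/(150.6393−88.5437) = 1.7280. V = [p*·204.5700 + (1−p*)·97.2700]/1.2 = 152.2605. B = V − Δ·S = -46.4432.
(2,2): S=195.6354. Δ = (V_up−V_dn)/(S_up−S_dn) = (90.0300−204.5700)/(256.2824−150.6393) = -1.0842. V = [p*·90.0300 + (1−p*)·204.5700]/1.2 = 94.4685. B = V − Δ·S = 306.5796.
(1,0): S=87.7800. Δ = (V_up−V_dn)/(S_up−S_dn) = (152.2605−73.0867)/(114.9918−67.5906) = 1.6703. V = [p*·152.2605 + (1−p*)·73.0867]/1.2 = 113.4438. B = V − Δ·S = -33.1743.
(1,1): S=149.3400. Δ = (V_up−V_dn)/(S_up−S_dn) = (94.4685−152.2605)/(195.6354−114.9918) = -0.7166. V = [p*·94.4685 + (1−p*)·152.2605]/1.2 = 88.5341. B = V − Δ·S = 195.5563.
(0,0): S=114.0000. Δ = (V_up−V_dn)/(S_up−S_dn) = (88.5341−113.4438)/(149.3400−87.7800) = -0.4046. V = [p*·88.5341 + (1−p*)·113.4438]/1.2 = 78.0069. B = V − Δ·S = 124.1359.
Check: Δ(0,0)·S0 + B(0,0) = 78.0069 = V0.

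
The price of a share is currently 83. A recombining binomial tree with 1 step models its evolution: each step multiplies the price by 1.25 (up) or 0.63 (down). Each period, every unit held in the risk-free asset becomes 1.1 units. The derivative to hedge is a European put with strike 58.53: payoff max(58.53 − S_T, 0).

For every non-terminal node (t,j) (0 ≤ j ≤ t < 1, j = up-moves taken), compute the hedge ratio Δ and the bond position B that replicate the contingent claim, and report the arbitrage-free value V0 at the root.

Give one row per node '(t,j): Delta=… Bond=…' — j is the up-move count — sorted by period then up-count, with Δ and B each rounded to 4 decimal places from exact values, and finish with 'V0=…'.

Under the risk-neutral measure, an up-move has probability p* = (R−d)/(u−d) = 0.7581 and values discount at R = 1.1.
Payoff layer (t=1): V(1,0)=6.2400, V(1,1)=0.0000
  t=0,j=0: stock 83.0000 → up 103.7500 (V=0.0000), down 52.2900 (V=6.2400). Price 1.3724; hedge Δ=-0.1213, bond B=11.4370.
Each (Δ,B) replicates both successor values, so the strategy is self-financing and V0 is arbitrage-free.

(0,0): Delta=-0.1213 Bond=11.4370
V0=1.3724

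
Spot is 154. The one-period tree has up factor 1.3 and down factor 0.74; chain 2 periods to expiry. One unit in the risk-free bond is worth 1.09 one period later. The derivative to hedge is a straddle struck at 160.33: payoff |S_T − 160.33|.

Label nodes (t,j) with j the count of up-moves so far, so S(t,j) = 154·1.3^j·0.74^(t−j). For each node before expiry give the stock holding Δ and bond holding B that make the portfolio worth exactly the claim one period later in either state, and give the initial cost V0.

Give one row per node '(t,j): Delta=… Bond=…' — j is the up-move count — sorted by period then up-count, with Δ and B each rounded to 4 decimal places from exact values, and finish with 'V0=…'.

(0,0): Delta=0.3288 Bond=-3.9836
(1,0): Delta=-1.0000 Bond=147.0917
(1,1): Delta=0.7827 Bond=-95.2025
V0=46.6568

Risk-neutral probability p* = (R−d)/(u−d) = (1.09−0.74)/(1.3−0.74) = 0.6250.
Payoff layer (t=2): V(2,0)=75.9996, V(2,1)=12.1820, V(2,2)=99.9300
Node (1,0) S=113.9600: V=(p*·12.1820+(1−p*)·75.9996)/1.09=33.1317; Δ=(12.1820−75.9996)/(148.1480−84.3304)=-1.0000; B=V−Δ·S=147.0917
Node (1,1) S=200.2000: V=(p*·99.9300+(1−p*)·12.1820)/1.09=61.4904; Δ=(99.9300−12.1820)/(260.2600−148.1480)=0.7827; B=V−Δ·S=-95.2025
Node (0,0) S=154.0000: V=(p*·61.4904+(1−p*)·33.1317)/1.09=46.6568; Δ=(61.4904−33.1317)/(200.2000−113.9600)=0.3288; B=V−Δ·S=-3.9836
Root portfolio cost Δ·154+B reproduces V0=46.6568.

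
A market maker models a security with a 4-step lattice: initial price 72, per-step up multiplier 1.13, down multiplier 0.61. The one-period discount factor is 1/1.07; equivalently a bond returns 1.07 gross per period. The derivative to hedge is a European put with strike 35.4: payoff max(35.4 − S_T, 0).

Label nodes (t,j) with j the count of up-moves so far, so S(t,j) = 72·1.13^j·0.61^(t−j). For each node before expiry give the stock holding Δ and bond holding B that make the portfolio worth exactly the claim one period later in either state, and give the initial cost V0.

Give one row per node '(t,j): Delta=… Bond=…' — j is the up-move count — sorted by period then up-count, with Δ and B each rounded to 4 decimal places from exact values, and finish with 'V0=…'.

Under the risk-neutral measure, an up-move has probability p* = (R−d)/(u−d) = 0.8846 and values discount at R = 1.07.
Payoff layer (t=4): V(4,0)=25.4310, V(4,1)=16.9328, V(4,2)=1.1903, V(4,3)=0.0000, V(4,4)=0.0000
Node (3,0) S=16.3426: V=(p*·16.9328+(1−p*)·25.4310)/1.07=16.7415; Δ=(16.9328−25.4310)/(18.4672−9.9690)=-1.0000; B=V−Δ·S=33.0841
Node (3,1) S=30.2741: V=(p*·1.1903+(1−p*)·16.9328)/1.07=2.8101; Δ=(1.1903−16.9328)/(34.2097−18.4672)=-1.0000; B=V−Δ·S=33.0841
Node (3,2) S=56.0814: V=(p*·0.0000+(1−p*)·1.1903)/1.07=0.1284; Δ=(0.0000−1.1903)/(63.3720−34.2097)=-0.0408; B=V−Δ·S=2.4174
Node (3,3) S=103.8886: V=(p*·0.0000+(1−p*)·0.0000)/1.07=0.0000; Δ=(0.0000−0.0000)/(117.3941−63.3720)=0.0000; B=V−Δ·S=0.0000
Node (2,0) S=26.7912: V=(p*·2.8101+(1−p*)·16.7415)/1.07=4.1285; Δ=(2.8101−16.7415)/(30.2741−16.3426)=-1.0000; B=V−Δ·S=30.9197
Node (2,1) S=49.6296: V=(p*·0.1284+(1−p*)·2.8101)/1.07=0.4091; Δ=(0.1284−2.8101)/(56.0814−30.2741)=-0.1039; B=V−Δ·S=5.5663
Node (2,2) S=91.9368: V=(p*·0.0000+(1−p*)·0.1284)/1.07=0.0138; Δ=(0.0000−0.1284)/(103.8886−56.0814)=-0.0027; B=V−Δ·S=0.2607
Node (1,0) S=43.9200: V=(p*·0.4091+(1−p*)·4.1285)/1.07=0.7835; Δ=(0.4091−4.1285)/(49.6296−26.7912)=-0.1629; B=V−Δ·S=7.9361
Node (1,1) S=81.3600: V=(p*·0.0138+(1−p*)·0.4091)/1.07=0.0556; Δ=(0.0138−0.4091)/(91.9368−49.6296)=-0.0093; B=V−Δ·S=0.8158
Node (0,0) S=72.0000: V=(p*·0.0556+(1−p*)·0.7835)/1.07=0.1304; Δ=(0.0556−0.7835)/(81.3600−43.9200)=-0.0194; B=V−Δ·S=1.5302
The time-0 hedge costs 0.1304, which is the no-arbitrage price.

(0,0): Delta=-0.0194 Bond=1.5302
(1,0): Delta=-0.1629 Bond=7.9361
(1,1): Delta=-0.0093 Bond=0.8158
(2,0): Delta=-1.0000 Bond=30.9197
(2,1): Delta=-0.1039 Bond=5.5663
(2,2): Delta=-0.0027 Bond=0.2607
(3,0): Delta=-1.0000 Bond=33.0841
(3,1): Delta=-1.0000 Bond=33.0841
(3,2): Delta=-0.0408 Bond=2.4174
(3,3): Delta=0.0000 Bond=0.0000
V0=0.1304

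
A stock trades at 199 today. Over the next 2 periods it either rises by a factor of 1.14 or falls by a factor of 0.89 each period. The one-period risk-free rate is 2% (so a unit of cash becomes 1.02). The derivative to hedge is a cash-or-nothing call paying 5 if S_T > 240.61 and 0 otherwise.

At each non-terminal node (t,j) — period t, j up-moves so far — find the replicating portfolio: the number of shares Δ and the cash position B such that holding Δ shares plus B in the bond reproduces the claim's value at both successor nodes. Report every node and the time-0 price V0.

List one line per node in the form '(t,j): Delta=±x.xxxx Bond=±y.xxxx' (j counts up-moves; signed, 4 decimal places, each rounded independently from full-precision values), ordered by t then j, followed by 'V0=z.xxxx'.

(0,0): Delta=0.0512 Bond=-8.8966
(1,0): Delta=0.0000 Bond=0.0000
(1,1): Delta=0.0882 Bond=-17.4510
V0=1.2995

Under the risk-neutral measure, an up-move has probability p* = (R−d)/(u−d) = 0.5200 and values discount at R = 1.02.
Terminal payoffs: V(2,0)=0.0000, V(2,1)=0.0000, V(2,2)=5.0000
(1,0): S=177.1100. Δ = (V_up−V_dn)/(S_up−S_dn) = (0.0000−0.0000)/(201.9054−157.6279) = 0.0000. V = [p*·0.0000 + (1−p*)·0.0000]/1.02 = 0.0000. B = V − Δ·S = 0.0000.
(1,1): S=226.8600. Δ = (V_up−V_dn)/(S_up−S_dn) = (5.0000−0.0000)/(258.6204−201.9054) = 0.0882. V = [p*·5.0000 + (1−p*)·0.0000]/1.02 = 2.5490. B = V − Δ·S = -17.4510.
(0,0): S=199.0000. Δ = (V_up−V_dn)/(S_up−S_dn) = (2.5490−0.0000)/(226.8600−177.1100) = 0.0512. V = [p*·2.5490 + (1−p*)·0.0000]/1.02 = 1.2995. B = V − Δ·S = -8.8966.
The time-0 hedge costs 1.2995, which is the no-arbitrage price.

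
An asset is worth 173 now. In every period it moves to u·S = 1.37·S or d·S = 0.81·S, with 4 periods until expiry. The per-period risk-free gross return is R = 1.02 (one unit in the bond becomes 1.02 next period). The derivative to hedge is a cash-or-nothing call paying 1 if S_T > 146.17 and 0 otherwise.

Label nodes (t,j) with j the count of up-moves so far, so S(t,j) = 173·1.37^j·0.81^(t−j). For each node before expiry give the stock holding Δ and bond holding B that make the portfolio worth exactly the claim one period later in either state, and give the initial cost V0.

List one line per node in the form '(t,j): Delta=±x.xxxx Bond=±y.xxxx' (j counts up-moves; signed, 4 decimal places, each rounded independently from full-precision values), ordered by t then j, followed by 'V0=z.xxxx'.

(0,0): Delta=0.0043 Bond=-0.2949
(1,0): Delta=0.0057 Bond=-0.5064
(1,1): Delta=0.0028 Bond=0.0418
(2,0): Delta=0.0058 Bond=-0.5213
(2,1): Delta=0.0057 Bond=-0.5085
(2,2): Delta=0.0000 Bond=0.9612
(3,0): Delta=0.0000 Bond=0.0000
(3,1): Delta=0.0115 Bond=-1.4181
(3,2): Delta=0.0000 Bond=0.9804
(3,3): Delta=0.0000 Bond=0.9804
V0=0.4446

No-arbitrage ⇒ martingale measure with p* = (R−d)/(u−d) = 0.3750.
At expiry t=4: V(4,0)=0.0000, V(4,1)=0.0000, V(4,2)=1.0000, V(4,3)=1.0000, V(4,4)=1.0000
Node (3,0) S=91.9393: V=(p*·0.0000+(1−p*)·0.0000)/1.02=0.0000; Δ=(0.0000−0.0000)/(125.9568−74.4708)=0.0000; B=V−Δ·S=0.0000
Node (3,1) S=155.5023: V=(p*·1.0000+(1−p*)·0.0000)/1.02=0.3676; Δ=(1.0000−0.0000)/(213.0381−125.9568)=0.0115; B=V−Δ·S=-1.4181
Node (3,2) S=263.0100: V=(p*·1.0000+(1−p*)·1.0000)/1.02=0.9804; Δ=(1.0000−1.0000)/(360.3237−213.0381)=0.0000; B=V−Δ·S=0.9804
Node (3,3) S=444.8441: V=(p*·1.0000+(1−p*)·1.0000)/1.02=0.9804; Δ=(1.0000−1.0000)/(609.4364−360.3237)=0.0000; B=V−Δ·S=0.9804
Node (2,0) S=113.5053: V=(p*·0.3676+(1−p*)·0.0000)/1.02=0.1352; Δ=(0.3676−0.0000)/(155.5023−91.9393)=0.0058; B=V−Δ·S=-0.5213
Node (2,1) S=191.9781: V=(p*·0.9804+(1−p*)·0.3676)/1.02=0.5857; Δ=(0.9804−0.3676)/(263.0100−155.5023)=0.0057; B=V−Δ·S=-0.5085
Node (2,2) S=324.7037: V=(p*·0.9804+(1−p*)·0.9804)/1.02=0.9612; Δ=(0.9804−0.9804)/(444.8441−263.0100)=0.0000; B=V−Δ·S=0.9612
Node (1,0) S=140.1300: V=(p*·0.5857+(1−p*)·0.1352)/1.02=0.2982; Δ=(0.5857−0.1352)/(191.9781−113.5053)=0.0057; B=V−Δ·S=-0.5064
Node (1,1) S=237.0100: V=(p*·0.9612+(1−p*)·0.5857)/1.02=0.7123; Δ=(0.9612−0.5857)/(324.7037−191.9781)=0.0028; B=V−Δ·S=0.0418
Node (0,0) S=173.0000: V=(p*·0.7123+(1−p*)·0.2982)/1.02=0.4446; Δ=(0.7123−0.2982)/(237.0100−140.1300)=0.0043; B=V−Δ·S=-0.2949
The time-0 hedge costs 0.4446, which is the no-arbitrage price.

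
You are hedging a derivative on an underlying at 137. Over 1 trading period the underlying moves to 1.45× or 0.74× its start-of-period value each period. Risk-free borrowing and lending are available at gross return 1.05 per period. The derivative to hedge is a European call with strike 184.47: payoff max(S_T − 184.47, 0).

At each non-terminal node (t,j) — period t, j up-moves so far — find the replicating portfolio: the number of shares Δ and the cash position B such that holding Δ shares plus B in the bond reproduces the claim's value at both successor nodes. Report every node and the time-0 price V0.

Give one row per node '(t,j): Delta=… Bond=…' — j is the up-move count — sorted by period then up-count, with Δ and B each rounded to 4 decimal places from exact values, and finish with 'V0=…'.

(0,0): Delta=0.1458 Bond=-14.0754
V0=5.8964

Under the risk-neutral measure, an up-move has probability p* = (R−d)/(u−d) = 0.4366 and values discount at R = 1.05.
Payoff layer (t=1): V(1,0)=0.0000, V(1,1)=14.1800
(0,0): S=137.0000. Δ = (V_up−V_dn)/(S_up−S_dn) = (14.1800−0.0000)/(198.6500−101.3800) = 0.1458. V = [p*·14.1800 + (1−p*)·0.0000]/1.05 = 5.8964. B = V − Δ·S = -14.0754.
The time-0 hedge costs 5.8964, which is the no-arbitrage price.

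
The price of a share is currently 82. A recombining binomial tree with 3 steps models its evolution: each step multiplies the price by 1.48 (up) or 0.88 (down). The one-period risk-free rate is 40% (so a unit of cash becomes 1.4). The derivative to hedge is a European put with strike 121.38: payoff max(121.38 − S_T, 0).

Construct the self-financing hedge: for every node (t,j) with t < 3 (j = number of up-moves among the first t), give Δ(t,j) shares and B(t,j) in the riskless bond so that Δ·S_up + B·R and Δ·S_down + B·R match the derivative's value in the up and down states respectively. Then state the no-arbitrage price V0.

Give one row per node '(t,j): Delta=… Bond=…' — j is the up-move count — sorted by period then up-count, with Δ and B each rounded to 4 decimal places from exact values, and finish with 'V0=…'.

(0,0): Delta=-0.0727 Bond=6.4786
(1,0): Delta=-0.4756 Bond=38.1411
(1,1): Delta=-0.0358 Bond=4.5975
(2,0): Delta=-1.0000 Bond=86.7000
(2,1): Delta=-0.4276 Bond=48.2741
(2,2): Delta=0.0000 Bond=0.0000
V0=0.5181

Since d<R<u, set p* = (R−d)/(u−d) = 0.8667; price each node as the discounted p*-expectation of its children.
Terminal payoffs: V(3,0)=65.4993, V(3,1)=27.3988, V(3,2)=0.0000, V(3,3)=0.0000
(2,0): S=63.5008. Δ = (V_up−V_dn)/(S_up−S_dn) = (27.3988−65.4993)/(93.9812−55.8807) = -1.0000. V = [p*·27.3988 + (1−p*)·65.4993]/1.4 = 23.1992. B = V − Δ·S = 86.7000.
(2,1): S=106.7968. Δ = (V_up−V_dn)/(S_up−S_dn) = (0.0000−27.3988)/(158.0593−93.9812) = -0.4276. V = [p*·0.0000 + (1−p*)·27.3988]/1.4 = 2.6094. B = V − Δ·S = 48.2741.
(2,2): S=179.6128. Δ = (V_up−V_dn)/(S_up−S_dn) = (0.0000−0.0000)/(265.8269−158.0593) = 0.0000. V = [p*·0.0000 + (1−p*)·0.0000]/1.4 = 0.0000. B = V − Δ·S = 0.0000.
(1,0): S=72.1600. Δ = (V_up−V_dn)/(S_up−S_dn) = (2.6094−23.1992)/(106.7968−63.5008) = -0.4756. V = [p*·2.6094 + (1−p*)·23.1992]/1.4 = 3.8248. B = V − Δ·S = 38.1411.
(1,1): S=121.3600. Δ = (V_up−V_dn)/(S_up−S_dn) = (0.0000−2.6094)/(179.6128−106.7968) = -0.0358. V = [p*·0.0000 + (1−p*)·2.6094]/1.4 = 0.2485. B = V − Δ·S = 4.5975.
(0,0): S=82.0000. Δ = (V_up−V_dn)/(S_up−S_dn) = (0.2485−3.8248)/(121.3600−72.1600) = -0.0727. V = [p*·0.2485 + (1−p*)·3.8248]/1.4 = 0.5181. B = V − Δ·S = 6.4786.
Root portfolio cost Δ·82+B reproduces V0=0.5181.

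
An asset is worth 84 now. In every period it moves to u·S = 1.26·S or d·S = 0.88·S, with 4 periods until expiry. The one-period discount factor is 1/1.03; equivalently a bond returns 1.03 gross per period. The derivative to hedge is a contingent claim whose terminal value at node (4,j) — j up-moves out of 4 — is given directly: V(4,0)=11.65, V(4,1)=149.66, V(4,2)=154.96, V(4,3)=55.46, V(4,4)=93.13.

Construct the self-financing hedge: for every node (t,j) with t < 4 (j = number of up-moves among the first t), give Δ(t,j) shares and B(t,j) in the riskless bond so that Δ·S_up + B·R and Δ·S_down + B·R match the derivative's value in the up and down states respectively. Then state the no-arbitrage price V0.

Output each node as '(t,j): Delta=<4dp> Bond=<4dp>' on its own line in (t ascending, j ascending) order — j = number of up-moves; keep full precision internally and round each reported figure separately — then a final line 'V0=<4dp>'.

(0,0): Delta=0.2026 Bond=87.4275
(1,0): Delta=1.2613 Bond=11.7882
(1,1): Delta=-0.9312 Bond=210.0521
(2,0): Delta=3.3630 Bond=-124.5741
(2,1): Delta=-0.9894 Bond=221.7730
(2,2): Delta=-0.8689 Bond=208.0440
(3,0): Delta=6.3445 Bond=-298.9826
(3,1): Delta=0.1702 Bond=133.3848
(3,2): Delta=-2.2312 Bond=374.1564
(3,3): Delta=0.5900 Bond=-30.8503
V0=104.4446

Since d<R<u, set p* = (R−d)/(u−d) = 0.3947; price each node as the discounted p*-expectation of its children.
Terminal values V(4,·): V(4,0)=11.6500, V(4,1)=149.6600, V(4,2)=154.9600, V(4,3)=55.4600, V(4,4)=93.1300
(3,0): S=57.2436. Δ = (V_up−V_dn)/(S_up−S_dn) = (149.6600−11.6500)/(72.1270−50.3744) = 6.3445. V = [p*·149.6600 + (1−p*)·11.6500]/1.03 = 64.2016. B = V − Δ·S = -298.9826.
(3,1): S=81.9625. Δ = (V_up−V_dn)/(S_up−S_dn) = (154.9600−149.6600)/(103.2727−72.1270) = 0.1702. V = [p*·154.9600 + (1−p*)·149.6600]/1.03 = 147.3321. B = V − Δ·S = 133.3848.
(3,2): S=117.3554. Δ = (V_up−V_dn)/(S_up−S_dn) = (55.4600−154.9600)/(147.8678−103.2727) = -2.2312. V = [p*·55.4600 + (1−p*)·154.9600]/1.03 = 112.3143. B = V − Δ·S = 374.1564.
(3,3): S=168.0316. Δ = (V_up−V_dn)/(S_up−S_dn) = (93.1300−55.4600)/(211.7198−147.8678) = 0.5900. V = [p*·93.1300 + (1−p*)·55.4600]/1.03 = 68.2813. B = V − Δ·S = -30.8503.
(2,0): S=65.0496. Δ = (V_up−V_dn)/(S_up−S_dn) = (147.3321−64.2016)/(81.9625−57.2436) = 3.3630. V = [p*·147.3321 + (1−p*)·64.2016]/1.03 = 94.1906. B = V − Δ·S = -124.5741.
(2,1): S=93.1392. Δ = (V_up−V_dn)/(S_up−S_dn) = (112.3143−147.3321)/(117.3554−81.9625) = -0.9894. V = [p*·112.3143 + (1−p*)·147.3321]/1.03 = 129.6207. B = V − Δ·S = 221.7730.
(2,2): S=133.3584. Δ = (V_up−V_dn)/(S_up−S_dn) = (68.2813−112.3143)/(168.0316−117.3554) = -0.8689. V = [p*·68.2813 + (1−p*)·112.3143]/1.03 = 92.1678. B = V − Δ·S = 208.0440.
(1,0): S=73.9200. Δ = (V_up−V_dn)/(S_up−S_dn) = (129.6207−94.1906)/(93.1392−65.0496) = 1.2613. V = [p*·129.6207 + (1−p*)·94.1906]/1.03 = 105.0254. B = V − Δ·S = 11.7882.
(1,1): S=105.8400. Δ = (V_up−V_dn)/(S_up−S_dn) = (92.1678−129.6207)/(133.3584−93.1392) = -0.9312. V = [p*·92.1678 + (1−p*)·129.6207]/1.03 = 111.4919. B = V − Δ·S = 210.0521.
(0,0): S=84.0000. Δ = (V_up−V_dn)/(S_up−S_dn) = (111.4919−105.0254)/(105.8400−73.9200) = 0.2026. V = [p*·111.4919 + (1−p*)·105.0254]/1.03 = 104.4446. B = V − Δ·S = 87.4275.
Each (Δ,B) replicates both successor values, so the strategy is self-financing and V0 is arbitrage-free.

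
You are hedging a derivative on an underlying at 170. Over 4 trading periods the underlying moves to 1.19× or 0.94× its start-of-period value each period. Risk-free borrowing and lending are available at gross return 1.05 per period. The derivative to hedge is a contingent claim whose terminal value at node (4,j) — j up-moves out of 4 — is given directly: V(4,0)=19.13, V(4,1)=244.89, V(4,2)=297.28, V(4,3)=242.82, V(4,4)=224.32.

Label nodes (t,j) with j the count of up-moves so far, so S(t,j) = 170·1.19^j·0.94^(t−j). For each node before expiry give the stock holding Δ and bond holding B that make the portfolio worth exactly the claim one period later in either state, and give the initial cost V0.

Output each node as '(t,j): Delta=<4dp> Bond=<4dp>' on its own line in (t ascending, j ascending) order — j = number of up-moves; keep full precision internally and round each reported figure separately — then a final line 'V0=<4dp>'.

Since d<R<u, set p* = (R−d)/(u−d) = 0.4400; price each node as the discounted p*-expectation of its children.
Terminal payoffs: V(4,0)=19.1300, V(4,1)=244.8900, V(4,2)=297.2800, V(4,3)=242.8200, V(4,4)=224.3200
  t=3,j=0: stock 141.1993 → up 168.0271 (V=244.8900), down 132.7273 (V=19.1300). Price 112.8232; hedge Δ=6.3955, bond B=-790.2168.
  t=3,j=1: stock 178.7523 → up 212.7152 (V=297.2800), down 168.0271 (V=244.8900). Price 255.1825; hedge Δ=1.1723, bond B=45.6225.
  t=3,j=2: stock 226.2928 → up 269.2884 (V=242.8200), down 212.7152 (V=297.2800). Price 260.3025; hedge Δ=-0.9626, bond B=478.1425.
  t=3,j=3: stock 286.4770 → up 340.9077 (V=224.3200), down 269.2884 (V=242.8200). Price 223.5048; hedge Δ=-0.2583, bond B=297.5048.
  t=2,j=0: stock 150.2120 → up 178.7523 (V=255.1825), down 141.1993 (V=112.8232). Price 167.1060; hedge Δ=3.7909, bond B=-402.3309.
  t=2,j=1: stock 190.1620 → up 226.2928 (V=260.3025), down 178.7523 (V=255.1825). Price 245.1765; hedge Δ=0.1077, bond B=224.6965.
  t=2,j=2: stock 240.7370 → up 286.4770 (V=223.5048), down 226.2928 (V=260.3025). Price 232.4871; hedge Δ=-0.6114, bond B=379.6780.
  t=1,j=0: stock 159.8000 → up 190.1620 (V=245.1765), down 150.2120 (V=167.1060). Price 191.8638; hedge Δ=1.9542, bond B=-120.4180.
  t=1,j=1: stock 202.3000 → up 240.7370 (V=232.4871), down 190.1620 (V=245.1765). Price 228.1840; hedge Δ=-0.2509, bond B=278.9413.
  t=0,j=0: stock 170.0000 → up 202.3000 (V=228.1840), down 159.8000 (V=191.8638). Price 197.9473; hedge Δ=0.8546, bond B=52.6667.
Check: Δ(0,0)·S0 + B(0,0) = 197.9473 = V0.

(0,0): Delta=0.8546 Bond=52.6667
(1,0): Delta=1.9542 Bond=-120.4180
(1,1): Delta=-0.2509 Bond=278.9413
(2,0): Delta=3.7909 Bond=-402.3309
(2,1): Delta=0.1077 Bond=224.6965
(2,2): Delta=-0.6114 Bond=379.6780
(3,0): Delta=6.3955 Bond=-790.2168
(3,1): Delta=1.1723 Bond=45.6225
(3,2): Delta=-0.9626 Bond=478.1425
(3,3): Delta=-0.2583 Bond=297.5048
V0=197.9473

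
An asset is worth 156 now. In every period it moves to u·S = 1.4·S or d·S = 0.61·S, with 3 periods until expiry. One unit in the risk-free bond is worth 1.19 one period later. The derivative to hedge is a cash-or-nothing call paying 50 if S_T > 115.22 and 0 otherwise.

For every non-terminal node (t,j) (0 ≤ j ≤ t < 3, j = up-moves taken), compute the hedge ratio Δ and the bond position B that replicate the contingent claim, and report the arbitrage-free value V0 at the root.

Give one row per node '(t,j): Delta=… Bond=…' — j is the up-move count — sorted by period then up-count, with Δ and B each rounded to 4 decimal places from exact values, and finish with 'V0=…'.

Risk-neutral probability p* = (R−d)/(u−d) = (1.19−0.61)/(1.4−0.61) = 0.7342.
At expiry t=3: V(3,0)=0.0000, V(3,1)=0.0000, V(3,2)=50.0000, V(3,3)=50.0000
(2,0): S=58.0476. Δ = (V_up−V_dn)/(S_up−S_dn) = (0.0000−0.0000)/(81.2666−35.4090) = 0.0000. V = [p*·0.0000 + (1−p*)·0.0000]/1.19 = 0.0000. B = V − Δ·S = 0.0000.
(2,1): S=133.2240. Δ = (V_up−V_dn)/(S_up−S_dn) = (50.0000−0.0000)/(186.5136−81.2666) = 0.4751. V = [p*·50.0000 + (1−p*)·0.0000]/1.19 = 30.8478. B = V − Δ·S = -32.4434.
(2,2): S=305.7600. Δ = (V_up−V_dn)/(S_up−S_dn) = (50.0000−50.0000)/(428.0640−186.5136) = 0.0000. V = [p*·50.0000 + (1−p*)·50.0000]/1.19 = 42.0168. B = V − Δ·S = 42.0168.
(1,0): S=95.1600. Δ = (V_up−V_dn)/(S_up−S_dn) = (30.8478−0.0000)/(133.2240−58.0476) = 0.4103. V = [p*·30.8478 + (1−p*)·0.0000]/1.19 = 19.0317. B = V − Δ·S = -20.0161.
(1,1): S=218.4000. Δ = (V_up−V_dn)/(S_up−S_dn) = (42.0168−30.8478)/(305.7600−133.2240) = 0.0647. V = [p*·42.0168 + (1−p*)·30.8478]/1.19 = 32.8133. B = V − Δ·S = 18.6753.
(0,0): S=156.0000. Δ = (V_up−V_dn)/(S_up−S_dn) = (32.8133−19.0317)/(218.4000−95.1600) = 0.1118. V = [p*·32.8133 + (1−p*)·19.0317]/1.19 = 24.4957. B = V − Δ·S = 7.0506.
The time-0 hedge costs 24.4957, which is the no-arbitrage price.

(0,0): Delta=0.1118 Bond=7.0506
(1,0): Delta=0.4103 Bond=-20.0161
(1,1): Delta=0.0647 Bond=18.6753
(2,0): Delta=0.0000 Bond=0.0000
(2,1): Delta=0.4751 Bond=-32.4434
(2,2): Delta=0.0000 Bond=42.0168
V0=24.4957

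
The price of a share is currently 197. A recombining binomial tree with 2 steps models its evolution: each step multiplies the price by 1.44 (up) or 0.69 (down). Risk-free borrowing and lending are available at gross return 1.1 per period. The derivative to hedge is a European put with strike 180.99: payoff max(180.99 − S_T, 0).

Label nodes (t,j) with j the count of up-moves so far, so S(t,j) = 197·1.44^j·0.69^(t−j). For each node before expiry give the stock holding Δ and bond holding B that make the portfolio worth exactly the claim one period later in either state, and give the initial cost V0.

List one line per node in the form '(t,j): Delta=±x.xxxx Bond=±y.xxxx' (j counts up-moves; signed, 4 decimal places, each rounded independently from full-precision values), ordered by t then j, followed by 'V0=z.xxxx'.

(0,0): Delta=-0.2432 Bond=62.7251
(1,0): Delta=-0.8553 Bond=152.2007
(1,1): Delta=0.0000 Bond=0.0000
V0=14.8101

Since d<R<u, set p* = (R−d)/(u−d) = 0.5467; price each node as the discounted p*-expectation of its children.
Terminal values V(2,·): V(2,0)=87.1983, V(2,1)=0.0000, V(2,2)=0.0000
  t=1,j=0: stock 135.9300 → up 195.7392 (V=0.0000), down 93.7917 (V=87.1983). Price 35.9363; hedge Δ=-0.8553, bond B=152.2007.
  t=1,j=1: stock 283.6800 → up 408.4992 (V=0.0000), down 195.7392 (V=0.0000). Price 0.0000; hedge Δ=0.0000, bond B=0.0000.
  t=0,j=0: stock 197.0000 → up 283.6800 (V=0.0000), down 135.9300 (V=35.9363). Price 14.8101; hedge Δ=-0.2432, bond B=62.7251.
Check: Δ(0,0)·S0 + B(0,0) = 14.8101 = V0.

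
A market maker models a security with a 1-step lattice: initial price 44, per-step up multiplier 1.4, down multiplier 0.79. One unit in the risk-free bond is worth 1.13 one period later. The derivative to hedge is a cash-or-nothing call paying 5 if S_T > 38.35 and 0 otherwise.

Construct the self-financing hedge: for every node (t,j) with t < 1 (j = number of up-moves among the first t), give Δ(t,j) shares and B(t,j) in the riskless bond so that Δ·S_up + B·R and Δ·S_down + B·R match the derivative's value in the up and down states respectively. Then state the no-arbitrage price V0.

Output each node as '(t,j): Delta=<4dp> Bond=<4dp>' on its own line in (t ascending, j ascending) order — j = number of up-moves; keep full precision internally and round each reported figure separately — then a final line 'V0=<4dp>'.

Since d<R<u, set p* = (R−d)/(u−d) = 0.5574; price each node as the discounted p*-expectation of its children.
At expiry t=1: V(1,0)=0.0000, V(1,1)=5.0000
Node (0,0) S=44.0000: V=(p*·5.0000+(1−p*)·0.0000)/1.13=2.4663; Δ=(5.0000−0.0000)/(61.6000−34.7600)=0.1863; B=V−Δ·S=-5.7305
Self-financing check: at every node Δ·S+B equals the discounted successor values.

(0,0): Delta=0.1863 Bond=-5.7305
V0=2.4663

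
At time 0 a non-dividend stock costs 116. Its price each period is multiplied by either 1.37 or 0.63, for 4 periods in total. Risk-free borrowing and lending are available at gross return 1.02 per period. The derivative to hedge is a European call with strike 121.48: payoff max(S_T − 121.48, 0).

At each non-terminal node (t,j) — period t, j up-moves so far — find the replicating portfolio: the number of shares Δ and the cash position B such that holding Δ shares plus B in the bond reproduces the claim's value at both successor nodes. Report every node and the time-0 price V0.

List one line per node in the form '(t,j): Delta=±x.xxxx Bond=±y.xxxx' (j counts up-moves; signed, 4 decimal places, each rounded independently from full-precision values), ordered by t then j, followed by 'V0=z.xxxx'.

Since d<R<u, set p* = (R−d)/(u−d) = 0.5270; price each node as the discounted p*-expectation of its children.
At expiry t=4: V(4,0)=0.0000, V(4,1)=0.0000, V(4,2)=0.0000, V(4,3)=66.4345, V(4,4)=287.1594
  t=3,j=0: stock 29.0055 → up 39.7375 (V=0.0000), down 18.2734 (V=0.0000). Price 0.0000; hedge Δ=0.0000, bond B=0.0000.
  t=3,j=1: stock 63.0753 → up 86.4132 (V=0.0000), down 39.7375 (V=0.0000). Price 0.0000; hedge Δ=0.0000, bond B=0.0000.
  t=3,j=2: stock 137.1639 → up 187.9145 (V=66.4345), down 86.4132 (V=0.0000). Price 34.3262; hedge Δ=0.6545, bond B=-55.4501.
  t=3,j=3: stock 298.2769 → up 408.6394 (V=287.1594), down 187.9145 (V=66.4345). Price 179.1789; hedge Δ=1.0000, bond B=-119.0980.
  t=2,j=0: stock 46.0404 → up 63.0753 (V=0.0000), down 29.0055 (V=0.0000). Price 0.0000; hedge Δ=0.0000, bond B=0.0000.
  t=2,j=1: stock 100.1196 → up 137.1639 (V=34.3262), down 63.0753 (V=0.0000). Price 17.7361; hedge Δ=0.4633, bond B=-28.6507.
  t=2,j=2: stock 217.7204 → up 298.2769 (V=179.1789), down 137.1639 (V=34.3262). Price 108.4976; hedge Δ=0.8991, bond B=-87.2493.
  t=1,j=0: stock 73.0800 → up 100.1196 (V=17.7361), down 46.0404 (V=0.0000). Price 9.1641; hedge Δ=0.3280, bond B=-14.8036.
  t=1,j=1: stock 158.9200 → up 217.7204 (V=108.4976), down 100.1196 (V=17.7361). Price 64.2842; hedge Δ=0.7718, bond B=-58.3664.
  t=0,j=0: stock 116.0000 → up 158.9200 (V=64.2842), down 73.0800 (V=9.1641). Price 37.4646; hedge Δ=0.6421, bond B=-37.0219.
Root portfolio cost Δ·116+B reproduces V0=37.4646.

(0,0): Delta=0.6421 Bond=-37.0219
(1,0): Delta=0.3280 Bond=-14.8036
(1,1): Delta=0.7718 Bond=-58.3664
(2,0): Delta=0.0000 Bond=0.0000
(2,1): Delta=0.4633 Bond=-28.6507
(2,2): Delta=0.8991 Bond=-87.2493
(3,0): Delta=0.0000 Bond=0.0000
(3,1): Delta=0.0000 Bond=0.0000
(3,2): Delta=0.6545 Bond=-55.4501
(3,3): Delta=1.0000 Bond=-119.0980
V0=37.4646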